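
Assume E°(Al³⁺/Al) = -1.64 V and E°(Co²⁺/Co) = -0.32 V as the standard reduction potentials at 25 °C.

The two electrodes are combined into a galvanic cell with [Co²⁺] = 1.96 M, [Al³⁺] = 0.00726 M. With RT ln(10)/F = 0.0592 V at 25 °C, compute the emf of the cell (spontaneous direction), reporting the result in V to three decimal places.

Co²⁺/Co is the cathode (higher E°), Al³⁺/Al the anode: E°cell = -0.32 − (-1.64) = +1.32 V, n = 6.
Overall: 3 Co²⁺(aq) + 2 Al(s) → 3 Co(s) + 2 Al³⁺(aq)
Q = [Al³⁺]^2 / ([Co²⁺]^3); log Q = -5.155.
E = E° − (0.0592/n) log Q = +1.32 − (0.0592/6)(-5.155) = +1.371 V.

+1.371 V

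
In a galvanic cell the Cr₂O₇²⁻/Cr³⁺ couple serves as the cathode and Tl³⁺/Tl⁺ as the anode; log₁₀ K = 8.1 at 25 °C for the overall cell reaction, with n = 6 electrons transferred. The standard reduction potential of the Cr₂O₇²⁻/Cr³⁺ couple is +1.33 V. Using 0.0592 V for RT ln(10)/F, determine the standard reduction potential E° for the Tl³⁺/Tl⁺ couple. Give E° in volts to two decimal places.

E°cell = (0.0592/n)·log K = (0.0592/6)(8.1) = +0.080 V.
Since Cr₂O₇²⁻/Cr³⁺ is the cathode and Tl³⁺/Tl⁺ the anode, E°cell = E°(Cr₂O₇²⁻/Cr³⁺) − E°(Tl³⁺/Tl⁺).
So E°(Tl³⁺/Tl⁺) = E°(Cr₂O₇²⁻/Cr³⁺) − E°cell = (+1.33) − (+0.080) = +1.25 V.

+1.25 V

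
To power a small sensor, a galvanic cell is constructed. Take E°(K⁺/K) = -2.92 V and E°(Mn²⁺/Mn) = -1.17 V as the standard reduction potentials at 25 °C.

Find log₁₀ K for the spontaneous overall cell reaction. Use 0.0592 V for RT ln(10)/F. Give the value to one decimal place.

59.1

Cathode: Mn²⁺/Mn; anode: K⁺/K. E°cell = +1.75 V, n = 2.
log K = nE°cell / 0.0592 = (2)(+1.75) / 0.0592 = 59.1.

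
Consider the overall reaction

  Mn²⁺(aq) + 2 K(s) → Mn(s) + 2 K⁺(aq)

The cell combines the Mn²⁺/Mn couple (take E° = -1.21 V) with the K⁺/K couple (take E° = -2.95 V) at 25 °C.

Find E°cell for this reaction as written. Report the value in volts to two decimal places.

+1.74 V

The Mn²⁺/Mn couple has the higher reduction potential, so it is the cathode; K⁺/K is oxidised at the anode.
E°cell = E°(cathode) − E°(anode) = (-1.21) − (-2.95) = +1.74 V.
Since E°cell > 0, the reaction is spontaneous under standard conditions.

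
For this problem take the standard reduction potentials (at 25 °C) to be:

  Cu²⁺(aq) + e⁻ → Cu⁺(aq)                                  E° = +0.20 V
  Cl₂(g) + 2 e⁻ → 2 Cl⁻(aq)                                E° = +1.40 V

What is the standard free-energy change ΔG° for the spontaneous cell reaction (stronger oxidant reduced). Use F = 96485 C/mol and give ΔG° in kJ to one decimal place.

-231.6 kJ

Cl₂/Cl⁻ (E° = +1.40 V) is the cathode; Cu²⁺/Cu⁺ (E° = +0.20 V) is the anode, so E°cell = +1.20 V.
Balancing electrons gives n = 2 (lcm of 2 and 1).
ΔG° = −nFE° = −(2)(96485)(+1.20) = -231,564 J = -231.6 kJ.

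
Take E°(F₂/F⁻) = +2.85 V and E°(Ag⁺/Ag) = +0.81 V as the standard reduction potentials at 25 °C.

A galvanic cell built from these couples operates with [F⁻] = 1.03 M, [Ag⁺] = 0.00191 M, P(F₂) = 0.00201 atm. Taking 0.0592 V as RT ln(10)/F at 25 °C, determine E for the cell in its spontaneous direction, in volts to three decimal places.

F₂/F⁻ is the cathode (higher E°), Ag⁺/Ag the anode: E°cell = +2.85 − (+0.81) = +2.04 V, n = 2.
Overall: F₂(g) + 2 Ag(s) → 2 F⁻(aq) + 2 Ag⁺(aq)
Q = [F⁻]^2·[Ag⁺]^2 / (P(F₂)); log Q = -2.715.
E = E° − (0.0592/n) log Q = +2.04 − (0.0592/2)(-2.715) = +2.120 V.

+2.120 V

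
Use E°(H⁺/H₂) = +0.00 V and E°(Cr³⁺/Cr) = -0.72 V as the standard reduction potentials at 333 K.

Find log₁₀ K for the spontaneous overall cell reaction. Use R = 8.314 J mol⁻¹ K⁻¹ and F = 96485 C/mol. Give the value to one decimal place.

65.4

Cathode: H⁺/H₂; anode: Cr³⁺/Cr. E°cell = (+0.00) − (-0.72) = +0.72 V, with n = 6.
ΔG° = −nFE° = −RT ln K, so ln K = nFE°/(RT) = (6)(96485)(+0.72) / ((8.314)(333)) = 150.553.
log₁₀ K = 150.553 / ln 10 = 65.4.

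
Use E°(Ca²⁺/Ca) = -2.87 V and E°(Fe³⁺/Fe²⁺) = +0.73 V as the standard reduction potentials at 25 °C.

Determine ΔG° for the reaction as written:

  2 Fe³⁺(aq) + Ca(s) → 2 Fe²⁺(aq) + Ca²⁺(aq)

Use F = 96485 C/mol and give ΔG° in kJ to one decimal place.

As written, Fe³⁺/Fe²⁺ is reduced (cathode) and Ca²⁺/Ca is oxidised (anode), so E°cell = (+0.73) − (-2.87) = +3.60 V.
Balancing electrons gives n = 2.
ΔG° = −nFE° = −(2)(96485)(+3.60) = -694,692 J = -694.7 kJ.

-694.7 kJ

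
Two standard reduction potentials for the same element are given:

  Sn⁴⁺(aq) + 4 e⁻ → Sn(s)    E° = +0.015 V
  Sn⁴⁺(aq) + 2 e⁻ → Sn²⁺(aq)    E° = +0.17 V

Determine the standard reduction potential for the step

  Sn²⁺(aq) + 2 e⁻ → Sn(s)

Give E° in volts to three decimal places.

-0.140 V

Sequential free energies add, so n₃E°₃ = n₁E°₁ + n₂E°₂.
With n₃ = 4, and the known step contributing 2×(+0.17) V, the unknown satisfies 2·E° = 4×(+0.015) − 2×(+0.17) = -0.280.
E° = -0.280 / 2 = -0.140 V.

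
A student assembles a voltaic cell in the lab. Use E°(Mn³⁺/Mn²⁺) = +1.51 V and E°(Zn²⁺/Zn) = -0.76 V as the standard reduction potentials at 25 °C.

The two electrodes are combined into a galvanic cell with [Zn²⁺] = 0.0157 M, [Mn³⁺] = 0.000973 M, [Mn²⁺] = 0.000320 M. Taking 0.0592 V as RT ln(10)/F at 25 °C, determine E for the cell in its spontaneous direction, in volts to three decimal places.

Mn³⁺/Mn²⁺ is the cathode (higher E°), Zn²⁺/Zn the anode: E°cell = +1.51 − (-0.76) = +2.27 V, n = 2.
Overall: 2 Mn³⁺(aq) + Zn(s) → 2 Mn²⁺(aq) + Zn²⁺(aq)
Q = [Mn²⁺]^2·[Zn²⁺] / ([Mn³⁺]^2); log Q = -2.770.
E = E° − (0.0592/n) log Q = +2.27 − (0.0592/2)(-2.770) = +2.352 V.

+2.352 V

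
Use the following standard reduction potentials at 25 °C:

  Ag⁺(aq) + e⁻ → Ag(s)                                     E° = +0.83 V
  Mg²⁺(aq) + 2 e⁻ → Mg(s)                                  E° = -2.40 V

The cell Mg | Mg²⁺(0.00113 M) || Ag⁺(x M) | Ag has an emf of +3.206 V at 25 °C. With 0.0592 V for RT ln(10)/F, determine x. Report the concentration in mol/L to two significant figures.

Ag⁺/Ag is the cathode, Mg²⁺/Mg the anode: E°cell = +3.23 V, n = 2.
Overall reaction: 2 Ag⁺(aq) + Mg(s) → 2 Ag(s) + Mg²⁺(aq); Q = [Mg²⁺]^1/[Ag⁺]^2.
From E = E° − (0.0592/n) log Q: log Q = (E° − E)·n/0.0592 = (+3.23 − (+3.206))·2/0.0592 = 0.8108.
So 2·log[Ag⁺] = 1·log(0.00113) − log Q = -2.9469 − (0.8108) = -3.7577; log[Ag⁺] = -3.7577 / 2 = -1.8788; [Ag⁺] = 10^(-1.8788) ≈ 0.013 M.

0.013 M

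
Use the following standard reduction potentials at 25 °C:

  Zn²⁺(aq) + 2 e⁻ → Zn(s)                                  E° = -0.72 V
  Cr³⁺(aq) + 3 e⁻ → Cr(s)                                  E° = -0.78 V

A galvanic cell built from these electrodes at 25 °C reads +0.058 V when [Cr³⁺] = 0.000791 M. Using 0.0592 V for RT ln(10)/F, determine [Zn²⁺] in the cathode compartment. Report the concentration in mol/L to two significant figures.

0.0073 M

Zn²⁺/Zn is the cathode, Cr³⁺/Cr the anode: E°cell = +0.06 V, n = 6.
Overall reaction: 3 Zn²⁺(aq) + 2 Cr(s) → 3 Zn(s) + 2 Cr³⁺(aq); Q = [Cr³⁺]^2/[Zn²⁺]^3.
From E = E° − (0.0592/n) log Q: log Q = (E° − E)·n/0.0592 = (+0.06 − (+0.058))·6/0.0592 = 0.2027.
So 3·log[Zn²⁺] = 2·log(0.000791) − log Q = -6.2036 − (0.2027) = -6.4063; log[Zn²⁺] = -6.4063 / 3 = -2.1354; [Zn²⁺] = 10^(-2.1354) ≈ 0.0073 M.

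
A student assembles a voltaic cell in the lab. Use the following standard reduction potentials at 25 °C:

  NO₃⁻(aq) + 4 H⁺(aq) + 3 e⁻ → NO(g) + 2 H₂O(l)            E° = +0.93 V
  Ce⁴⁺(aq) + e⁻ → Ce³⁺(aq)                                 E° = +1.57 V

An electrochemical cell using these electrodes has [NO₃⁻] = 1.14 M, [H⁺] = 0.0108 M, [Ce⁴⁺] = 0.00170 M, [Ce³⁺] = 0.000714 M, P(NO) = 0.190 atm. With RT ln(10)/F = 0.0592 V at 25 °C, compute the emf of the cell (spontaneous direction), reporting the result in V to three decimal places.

+0.802 V

Ce⁴⁺/Ce³⁺ is the cathode (higher E°), NO₃⁻/NO the anode: E°cell = +1.57 − (+0.93) = +0.64 V, n = 3.
Overall: 3 Ce⁴⁺(aq) + NO(g) + 2 H₂O(l) → 3 Ce³⁺(aq) + NO₃⁻(aq) + 4 H⁺(aq)
Q = [Ce³⁺]^3·[NO₃⁻]·[H⁺]^4 / ([Ce⁴⁺]^3·P(NO)); log Q = -8.218.
E = E° − (0.0592/n) log Q = +0.64 − (0.0592/3)(-8.218) = +0.802 V.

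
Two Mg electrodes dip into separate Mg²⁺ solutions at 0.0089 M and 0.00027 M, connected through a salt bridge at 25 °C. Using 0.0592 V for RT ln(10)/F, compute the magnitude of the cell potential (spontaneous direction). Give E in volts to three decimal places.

For a concentration cell E°cell = 0. The 0.0089 M side is the cathode (reduction is favoured where [Mg²⁺] is higher).
With n = 2, E = −(0.0592/2) log([Mg²⁺]ₐₙ/[Mg²⁺]꜀ₐₜ) = −(0.0592/2) log(0.00027/0.0089) = −(0.0592/2)(-1.518) = +0.045 V.

+0.045 V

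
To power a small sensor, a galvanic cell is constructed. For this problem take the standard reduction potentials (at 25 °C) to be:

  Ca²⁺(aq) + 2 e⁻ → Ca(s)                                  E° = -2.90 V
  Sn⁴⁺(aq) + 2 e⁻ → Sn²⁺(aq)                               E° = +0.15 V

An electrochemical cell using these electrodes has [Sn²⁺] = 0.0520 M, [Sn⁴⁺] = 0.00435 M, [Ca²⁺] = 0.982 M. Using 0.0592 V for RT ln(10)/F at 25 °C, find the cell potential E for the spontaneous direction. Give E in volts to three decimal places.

+3.018 V

Sn⁴⁺/Sn²⁺ is the cathode (higher E°), Ca²⁺/Ca the anode: E°cell = +0.15 − (-2.90) = +3.05 V, n = 2.
Overall: Sn⁴⁺(aq) + Ca(s) → Sn²⁺(aq) + Ca²⁺(aq)
Q = [Sn²⁺]·[Ca²⁺] / ([Sn⁴⁺]); log Q = 1.070.
E = E° − (0.0592/n) log Q = +3.05 − (0.0592/2)(1.070) = +3.018 V.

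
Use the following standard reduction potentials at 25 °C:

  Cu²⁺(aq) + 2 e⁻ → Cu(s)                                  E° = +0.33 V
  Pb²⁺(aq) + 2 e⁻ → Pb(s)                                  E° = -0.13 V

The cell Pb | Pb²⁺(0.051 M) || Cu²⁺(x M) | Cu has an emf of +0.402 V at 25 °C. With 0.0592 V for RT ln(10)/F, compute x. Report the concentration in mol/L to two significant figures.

0.00056 M

Cu²⁺/Cu is the cathode, Pb²⁺/Pb the anode: E°cell = +0.46 V, n = 2.
Overall reaction: Cu²⁺(aq) + Pb(s) → Cu(s) + Pb²⁺(aq); Q = [Pb²⁺]^1/[Cu²⁺]^1.
From E = E° − (0.0592/n) log Q: log Q = (E° − E)·n/0.0592 = (+0.46 − (+0.402))·2/0.0592 = 1.9595.
So 1·log[Cu²⁺] = 1·log(0.051) − log Q = -1.2924 − (1.9595) = -3.2519; [Cu²⁺] = 10^(-3.2519) ≈ 0.00056 M.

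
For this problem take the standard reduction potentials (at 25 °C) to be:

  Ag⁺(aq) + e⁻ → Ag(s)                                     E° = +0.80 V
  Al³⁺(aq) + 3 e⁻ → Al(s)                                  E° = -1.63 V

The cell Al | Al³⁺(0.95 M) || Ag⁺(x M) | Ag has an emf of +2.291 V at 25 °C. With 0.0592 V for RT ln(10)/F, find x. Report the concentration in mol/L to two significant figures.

Ag⁺/Ag is the cathode, Al³⁺/Al the anode: E°cell = +2.43 V, n = 3.
Overall reaction: 3 Ag⁺(aq) + Al(s) → 3 Ag(s) + Al³⁺(aq); Q = [Al³⁺]^1/[Ag⁺]^3.
From E = E° − (0.0592/n) log Q: log Q = (E° − E)·n/0.0592 = (+2.43 − (+2.291))·3/0.0592 = 7.0439.
So 3·log[Ag⁺] = 1·log(0.95) − log Q = -0.0223 − (7.0439) = -7.0662; log[Ag⁺] = -7.0662 / 3 = -2.3554; [Ag⁺] = 10^(-2.3554) ≈ 0.0044 M.

0.0044 M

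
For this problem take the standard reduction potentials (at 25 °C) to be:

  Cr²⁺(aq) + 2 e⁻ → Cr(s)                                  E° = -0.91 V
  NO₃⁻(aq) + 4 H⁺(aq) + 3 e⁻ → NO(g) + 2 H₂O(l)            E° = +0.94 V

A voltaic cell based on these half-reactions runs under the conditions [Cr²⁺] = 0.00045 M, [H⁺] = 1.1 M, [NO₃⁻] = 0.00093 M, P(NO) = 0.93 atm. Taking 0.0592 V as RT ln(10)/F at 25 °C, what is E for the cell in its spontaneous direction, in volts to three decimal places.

NO₃⁻/NO is the cathode (higher E°), Cr²⁺/Cr the anode: E°cell = +0.94 − (-0.91) = +1.85 V, n = 6.
Overall: 2 NO₃⁻(aq) + 8 H⁺(aq) + 3 Cr(s) → 2 NO(g) + 4 H₂O(l) + 3 Cr²⁺(aq)
Q = P(NO)^2·[Cr²⁺]^3 / ([NO₃⁻]^2·[H⁺]^8); log Q = -4.372.
E = E° − (0.0592/n) log Q = +1.85 − (0.0592/6)(-4.372) = +1.893 V.

+1.893 V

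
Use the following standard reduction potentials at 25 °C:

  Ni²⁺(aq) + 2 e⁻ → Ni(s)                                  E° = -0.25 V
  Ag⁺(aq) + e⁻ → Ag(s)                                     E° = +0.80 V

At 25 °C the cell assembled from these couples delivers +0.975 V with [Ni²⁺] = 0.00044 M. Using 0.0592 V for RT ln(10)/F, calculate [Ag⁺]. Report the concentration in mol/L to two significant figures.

0.0011 M

Ag⁺/Ag is the cathode, Ni²⁺/Ni the anode: E°cell = +1.05 V, n = 2.
Overall reaction: 2 Ag⁺(aq) + Ni(s) → 2 Ag(s) + Ni²⁺(aq); Q = [Ni²⁺]^1/[Ag⁺]^2.
From E = E° − (0.0592/n) log Q: log Q = (E° − E)·n/0.0592 = (+1.05 − (+0.975))·2/0.0592 = 2.5338.
So 2·log[Ag⁺] = 1·log(0.00044) − log Q = -3.3565 − (2.5338) = -5.8903; log[Ag⁺] = -5.8903 / 2 = -2.9451; [Ag⁺] = 10^(-2.9451) ≈ 0.0011 M.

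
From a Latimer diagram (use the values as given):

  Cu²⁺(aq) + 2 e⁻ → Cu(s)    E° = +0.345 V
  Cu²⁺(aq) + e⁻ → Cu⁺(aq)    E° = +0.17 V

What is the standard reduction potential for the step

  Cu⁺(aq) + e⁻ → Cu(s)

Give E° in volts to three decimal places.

Sequential free energies add, so n₃E°₃ = n₁E°₁ + n₂E°₂.
With n₃ = 2, and the known step contributing 1×(+0.17) V, the unknown satisfies 1·E° = 2×(+0.345) − 1×(+0.17) = +0.520.
E° = +0.520 / 1 = +0.520 V.

+0.520 V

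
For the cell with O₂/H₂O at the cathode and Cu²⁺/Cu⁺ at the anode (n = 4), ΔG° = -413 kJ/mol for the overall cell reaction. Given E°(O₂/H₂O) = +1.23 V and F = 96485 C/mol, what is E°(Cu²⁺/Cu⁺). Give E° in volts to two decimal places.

+0.16 V

E°cell = −ΔG°/(nF) = −(-413×10³)/((4)(96485)) = +1.070 V.
Since O₂/H₂O is the cathode and Cu²⁺/Cu⁺ the anode, E°cell = E°(O₂/H₂O) − E°(Cu²⁺/Cu⁺).
So E°(Cu²⁺/Cu⁺) = E°(O₂/H₂O) − E°cell = (+1.23) − (+1.070) = +0.16 V.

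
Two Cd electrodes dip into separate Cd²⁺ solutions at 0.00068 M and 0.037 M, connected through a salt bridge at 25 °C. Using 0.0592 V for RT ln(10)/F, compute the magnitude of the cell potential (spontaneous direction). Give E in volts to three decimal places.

+0.051 V

For a concentration cell E°cell = 0. The 0.037 M side is the cathode (reduction is favoured where [Cd²⁺] is higher).
With n = 2, E = −(0.0592/2) log([Cd²⁺]ₐₙ/[Cd²⁺]꜀ₐₜ) = −(0.0592/2) log(0.00068/0.037) = −(0.0592/2)(-1.736) = +0.051 V.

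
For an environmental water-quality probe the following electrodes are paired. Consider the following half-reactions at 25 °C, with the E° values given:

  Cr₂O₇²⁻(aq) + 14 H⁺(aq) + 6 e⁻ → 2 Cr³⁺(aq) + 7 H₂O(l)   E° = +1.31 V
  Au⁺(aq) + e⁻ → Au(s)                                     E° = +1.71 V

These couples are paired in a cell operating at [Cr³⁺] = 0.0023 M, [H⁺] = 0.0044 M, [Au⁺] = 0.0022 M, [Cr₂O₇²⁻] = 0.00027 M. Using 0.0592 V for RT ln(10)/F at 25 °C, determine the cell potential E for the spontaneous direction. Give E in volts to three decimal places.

+0.551 V

Au⁺/Au is the cathode (higher E°), Cr₂O₇²⁻/Cr³⁺ the anode: E°cell = +1.71 − (+1.31) = +0.40 V, n = 6.
Overall: 6 Au⁺(aq) + 2 Cr³⁺(aq) + 7 H₂O(l) → 6 Au(s) + Cr₂O₇²⁻(aq) + 14 H⁺(aq)
Q = [Cr₂O₇²⁻]·[H⁺]^14 / ([Au⁺]^6·[Cr³⁺]^2); log Q = -15.338.
E = E° − (0.0592/n) log Q = +0.40 − (0.0592/6)(-15.338) = +0.551 V.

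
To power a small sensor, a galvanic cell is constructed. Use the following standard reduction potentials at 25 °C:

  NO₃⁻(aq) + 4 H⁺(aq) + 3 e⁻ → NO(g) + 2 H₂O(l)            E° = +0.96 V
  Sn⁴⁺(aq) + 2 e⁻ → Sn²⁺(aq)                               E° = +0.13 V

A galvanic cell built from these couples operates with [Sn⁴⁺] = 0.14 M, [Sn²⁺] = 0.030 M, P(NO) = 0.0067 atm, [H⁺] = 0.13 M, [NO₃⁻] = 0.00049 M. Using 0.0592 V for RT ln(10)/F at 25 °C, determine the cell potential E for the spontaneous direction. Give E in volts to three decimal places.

+0.718 V

NO₃⁻/NO is the cathode (higher E°), Sn⁴⁺/Sn²⁺ the anode: E°cell = +0.96 − (+0.13) = +0.83 V, n = 6.
Overall: 2 NO₃⁻(aq) + 8 H⁺(aq) + 3 Sn²⁺(aq) → 2 NO(g) + 4 H₂O(l) + 3 Sn⁴⁺(aq)
Q = P(NO)^2·[Sn⁴⁺]^3 / ([NO₃⁻]^2·[H⁺]^8·[Sn²⁺]^3); log Q = 11.367.
E = E° − (0.0592/n) log Q = +0.83 − (0.0592/6)(11.367) = +0.718 V.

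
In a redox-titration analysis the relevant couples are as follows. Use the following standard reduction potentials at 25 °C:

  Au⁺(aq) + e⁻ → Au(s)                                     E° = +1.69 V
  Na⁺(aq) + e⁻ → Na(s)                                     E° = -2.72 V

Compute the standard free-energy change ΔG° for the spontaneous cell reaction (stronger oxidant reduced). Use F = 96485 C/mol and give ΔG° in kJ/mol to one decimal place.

Au⁺/Au (E° = +1.69 V) is the cathode; Na⁺/Na (E° = -2.72 V) is the anode, so E°cell = +4.41 V.
Balancing electrons gives n = 1 (lcm of 1 and 1).
ΔG° = −nFE° = −(1)(96485)(+4.41) = -425,499 J = -425.5 kJ/mol.

-425.5 kJ/mol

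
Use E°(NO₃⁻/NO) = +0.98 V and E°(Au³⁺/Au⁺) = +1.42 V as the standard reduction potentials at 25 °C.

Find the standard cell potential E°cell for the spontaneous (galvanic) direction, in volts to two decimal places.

The Au³⁺/Au⁺ couple has the higher reduction potential, so it is the cathode; NO₃⁻/NO is oxidised at the anode.
E°cell = E°(cathode) − E°(anode) = (+1.42) − (+0.98) = +0.44 V.
Since E°cell > 0, the reaction is spontaneous under standard conditions.

+0.44 V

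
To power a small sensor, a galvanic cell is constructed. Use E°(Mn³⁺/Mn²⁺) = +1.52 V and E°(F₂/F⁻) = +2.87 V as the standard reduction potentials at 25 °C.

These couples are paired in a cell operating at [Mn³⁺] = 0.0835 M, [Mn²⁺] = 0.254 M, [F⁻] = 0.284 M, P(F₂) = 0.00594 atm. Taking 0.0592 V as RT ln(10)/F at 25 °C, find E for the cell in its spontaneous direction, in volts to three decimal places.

+1.345 V

F₂/F⁻ is the cathode (higher E°), Mn³⁺/Mn²⁺ the anode: E°cell = +2.87 − (+1.52) = +1.35 V, n = 2.
Overall: F₂(g) + 2 Mn²⁺(aq) → 2 F⁻(aq) + 2 Mn³⁺(aq)
Q = [F⁻]^2·[Mn³⁺]^2 / (P(F₂)·[Mn²⁺]^2); log Q = 0.167.
E = E° − (0.0592/n) log Q = +1.35 − (0.0592/2)(0.167) = +1.345 V.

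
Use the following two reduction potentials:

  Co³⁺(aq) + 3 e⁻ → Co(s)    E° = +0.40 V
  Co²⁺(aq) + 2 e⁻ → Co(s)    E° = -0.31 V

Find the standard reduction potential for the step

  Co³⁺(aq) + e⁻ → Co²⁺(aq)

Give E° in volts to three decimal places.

+1.820 V

Sequential free energies add, so n₃E°₃ = n₁E°₁ + n₂E°₂.
With n₃ = 3, and the known step contributing 2×(-0.31) V, the unknown satisfies 1·E° = 3×(+0.40) − 2×(-0.31) = +1.820.
E° = +1.820 / 1 = +1.820 V.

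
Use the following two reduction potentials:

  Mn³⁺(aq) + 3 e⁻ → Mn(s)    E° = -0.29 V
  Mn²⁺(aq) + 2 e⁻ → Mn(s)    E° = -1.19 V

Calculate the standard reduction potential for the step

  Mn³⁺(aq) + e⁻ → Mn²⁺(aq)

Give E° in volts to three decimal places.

Sequential free energies add, so n₃E°₃ = n₁E°₁ + n₂E°₂.
With n₃ = 3, and the known step contributing 2×(-1.19) V, the unknown satisfies 1·E° = 3×(-0.29) − 2×(-1.19) = +1.510.
E° = +1.510 / 1 = +1.510 V.

+1.510 V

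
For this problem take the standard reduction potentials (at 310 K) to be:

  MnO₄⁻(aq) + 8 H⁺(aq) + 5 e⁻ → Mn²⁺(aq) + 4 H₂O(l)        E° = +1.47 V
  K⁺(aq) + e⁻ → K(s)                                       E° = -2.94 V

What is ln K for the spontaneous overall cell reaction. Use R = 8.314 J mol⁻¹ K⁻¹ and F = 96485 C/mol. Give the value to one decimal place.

825.5

Cathode: MnO₄⁻/Mn²⁺; anode: K⁺/K. E°cell = (+1.47) − (-2.94) = +4.41 V, with n = 5.
ΔG° = −nFE° = −RT ln K, so ln K = nFE°/(RT) = (5)(96485)(+4.41) / ((8.314)(310)) = 825.461.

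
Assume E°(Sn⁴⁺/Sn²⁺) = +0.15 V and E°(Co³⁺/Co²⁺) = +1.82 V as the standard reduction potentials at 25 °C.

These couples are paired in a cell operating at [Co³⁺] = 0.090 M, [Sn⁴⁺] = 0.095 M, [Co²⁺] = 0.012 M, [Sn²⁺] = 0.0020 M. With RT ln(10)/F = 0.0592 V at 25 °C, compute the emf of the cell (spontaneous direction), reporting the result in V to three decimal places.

+1.672 V

Co³⁺/Co²⁺ is the cathode (higher E°), Sn⁴⁺/Sn²⁺ the anode: E°cell = +1.82 − (+0.15) = +1.67 V, n = 2.
Overall: 2 Co³⁺(aq) + Sn²⁺(aq) → 2 Co²⁺(aq) + Sn⁴⁺(aq)
Q = [Co²⁺]^2·[Sn⁴⁺] / ([Co³⁺]^2·[Sn²⁺]); log Q = -0.073.
E = E° − (0.0592/n) log Q = +1.67 − (0.0592/2)(-0.073) = +1.672 V.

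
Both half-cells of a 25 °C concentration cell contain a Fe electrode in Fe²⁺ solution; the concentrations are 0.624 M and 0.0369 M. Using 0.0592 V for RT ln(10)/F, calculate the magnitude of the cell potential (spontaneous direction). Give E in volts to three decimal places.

+0.036 V

For a concentration cell E°cell = 0. The 0.624 M side is the cathode (reduction is favoured where [Fe²⁺] is higher).
With n = 2, E = −(0.0592/2) log([Fe²⁺]ₐₙ/[Fe²⁺]꜀ₐₜ) = −(0.0592/2) log(0.0369/0.624) = −(0.0592/2)(-1.228) = +0.036 V.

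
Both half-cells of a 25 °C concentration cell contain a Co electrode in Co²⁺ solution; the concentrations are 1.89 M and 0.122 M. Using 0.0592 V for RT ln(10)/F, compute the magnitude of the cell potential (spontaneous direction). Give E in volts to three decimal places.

+0.035 V

For a concentration cell E°cell = 0. The 1.89 M side is the cathode (reduction is favoured where [Co²⁺] is higher).
With n = 2, E = −(0.0592/2) log([Co²⁺]ₐₙ/[Co²⁺]꜀ₐₜ) = −(0.0592/2) log(0.122/1.89) = −(0.0592/2)(-1.190) = +0.035 V.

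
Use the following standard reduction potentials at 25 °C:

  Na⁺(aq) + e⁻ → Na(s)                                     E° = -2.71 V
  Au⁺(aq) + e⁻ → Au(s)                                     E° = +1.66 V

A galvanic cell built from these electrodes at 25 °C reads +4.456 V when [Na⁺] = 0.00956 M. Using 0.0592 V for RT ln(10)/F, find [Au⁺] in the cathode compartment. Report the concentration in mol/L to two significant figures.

0.27 M

Au⁺/Au is the cathode, Na⁺/Na the anode: E°cell = +4.37 V, n = 1.
Overall reaction: Au⁺(aq) + Na(s) → Au(s) + Na⁺(aq); Q = [Na⁺]^1/[Au⁺]^1.
From E = E° − (0.0592/n) log Q: log Q = (E° − E)·n/0.0592 = (+4.37 − (+4.456))·1/0.0592 = -1.4527.
So 1·log[Au⁺] = 1·log(0.00956) − log Q = -2.0195 − (-1.4527) = -0.5668; [Au⁺] = 10^(-0.5668) ≈ 0.27 M.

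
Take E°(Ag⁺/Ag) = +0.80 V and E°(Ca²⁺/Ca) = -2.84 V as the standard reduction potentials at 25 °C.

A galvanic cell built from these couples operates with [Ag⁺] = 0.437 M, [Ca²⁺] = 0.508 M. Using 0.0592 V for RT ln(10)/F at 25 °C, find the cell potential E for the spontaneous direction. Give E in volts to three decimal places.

Ag⁺/Ag is the cathode (higher E°), Ca²⁺/Ca the anode: E°cell = +0.80 − (-2.84) = +3.64 V, n = 2.
Overall: 2 Ag⁺(aq) + Ca(s) → 2 Ag(s) + Ca²⁺(aq)
Q = [Ca²⁺] / ([Ag⁺]^2); log Q = 0.425.
E = E° − (0.0592/n) log Q = +3.64 − (0.0592/2)(0.425) = +3.627 V.

+3.627 V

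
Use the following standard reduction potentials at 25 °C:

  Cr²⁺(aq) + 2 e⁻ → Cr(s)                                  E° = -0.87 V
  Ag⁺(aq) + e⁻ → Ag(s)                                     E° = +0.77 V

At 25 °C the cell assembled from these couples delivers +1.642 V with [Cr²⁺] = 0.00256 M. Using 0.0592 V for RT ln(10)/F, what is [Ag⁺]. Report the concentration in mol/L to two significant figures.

Ag⁺/Ag is the cathode, Cr²⁺/Cr the anode: E°cell = +1.64 V, n = 2.
Overall reaction: 2 Ag⁺(aq) + Cr(s) → 2 Ag(s) + Cr²⁺(aq); Q = [Cr²⁺]^1/[Ag⁺]^2.
From E = E° − (0.0592/n) log Q: log Q = (E° − E)·n/0.0592 = (+1.64 − (+1.642))·2/0.0592 = -0.0676.
So 2·log[Ag⁺] = 1·log(0.00256) − log Q = -2.5918 − (-0.0676) = -2.5242; log[Ag⁺] = -2.5242 / 2 = -1.2621; [Ag⁺] = 10^(-1.2621) ≈ 0.055 M.

0.055 M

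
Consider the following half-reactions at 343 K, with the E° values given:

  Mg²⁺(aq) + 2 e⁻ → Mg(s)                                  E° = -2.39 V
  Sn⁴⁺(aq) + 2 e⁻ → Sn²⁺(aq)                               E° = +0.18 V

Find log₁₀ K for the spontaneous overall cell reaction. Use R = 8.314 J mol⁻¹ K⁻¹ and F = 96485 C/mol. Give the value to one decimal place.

Cathode: Sn⁴⁺/Sn²⁺; anode: Mg²⁺/Mg. E°cell = (+0.18) − (-2.39) = +2.57 V, with n = 2.
ΔG° = −nFE° = −RT ln K, so ln K = nFE°/(RT) = (2)(96485)(+2.57) / ((8.314)(343)) = 173.908.
log₁₀ K = 173.908 / ln 10 = 75.5.

75.5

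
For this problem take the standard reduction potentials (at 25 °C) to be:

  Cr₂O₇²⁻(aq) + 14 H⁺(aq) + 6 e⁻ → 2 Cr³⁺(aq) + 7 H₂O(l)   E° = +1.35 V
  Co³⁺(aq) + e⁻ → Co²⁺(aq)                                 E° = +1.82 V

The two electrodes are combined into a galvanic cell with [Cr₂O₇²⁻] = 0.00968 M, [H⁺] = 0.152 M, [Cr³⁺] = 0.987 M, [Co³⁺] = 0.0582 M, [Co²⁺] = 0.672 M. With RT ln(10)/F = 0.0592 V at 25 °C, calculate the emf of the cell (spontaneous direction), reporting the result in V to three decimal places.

+0.540 V

Co³⁺/Co²⁺ is the cathode (higher E°), Cr₂O₇²⁻/Cr³⁺ the anode: E°cell = +1.82 − (+1.35) = +0.47 V, n = 6.
Overall: 6 Co³⁺(aq) + 2 Cr³⁺(aq) + 7 H₂O(l) → 6 Co²⁺(aq) + Cr₂O₇²⁻(aq) + 14 H⁺(aq)
Q = [Co²⁺]^6·[Cr₂O₇²⁻]·[H⁺]^14 / ([Co³⁺]^6·[Cr³⁺]^2); log Q = -7.082.
E = E° − (0.0592/n) log Q = +0.47 − (0.0592/6)(-7.082) = +0.540 V.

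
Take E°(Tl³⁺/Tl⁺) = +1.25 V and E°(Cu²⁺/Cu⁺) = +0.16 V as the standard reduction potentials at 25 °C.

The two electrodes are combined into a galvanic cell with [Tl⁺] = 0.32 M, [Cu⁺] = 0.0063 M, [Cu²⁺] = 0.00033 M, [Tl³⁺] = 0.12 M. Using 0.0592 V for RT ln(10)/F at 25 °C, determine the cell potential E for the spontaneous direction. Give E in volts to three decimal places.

+1.153 V

Tl³⁺/Tl⁺ is the cathode (higher E°), Cu²⁺/Cu⁺ the anode: E°cell = +1.25 − (+0.16) = +1.09 V, n = 2.
Overall: Tl³⁺(aq) + 2 Cu⁺(aq) → Tl⁺(aq) + 2 Cu²⁺(aq)
Q = [Tl⁺]·[Cu²⁺]^2 / ([Tl³⁺]·[Cu⁺]^2); log Q = -2.136.
E = E° − (0.0592/n) log Q = +1.09 − (0.0592/2)(-2.136) = +1.153 V.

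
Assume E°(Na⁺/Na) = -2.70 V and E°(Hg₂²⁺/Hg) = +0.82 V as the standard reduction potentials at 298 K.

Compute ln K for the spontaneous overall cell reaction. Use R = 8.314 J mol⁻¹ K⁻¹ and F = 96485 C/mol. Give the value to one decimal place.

Cathode: Hg₂²⁺/Hg; anode: Na⁺/Na. E°cell = (+0.82) − (-2.70) = +3.52 V, with n = 2.
ΔG° = −nFE° = −RT ln K, so ln K = nFE°/(RT) = (2)(96485)(+3.52) / ((8.314)(298)) = 274.161.

274.2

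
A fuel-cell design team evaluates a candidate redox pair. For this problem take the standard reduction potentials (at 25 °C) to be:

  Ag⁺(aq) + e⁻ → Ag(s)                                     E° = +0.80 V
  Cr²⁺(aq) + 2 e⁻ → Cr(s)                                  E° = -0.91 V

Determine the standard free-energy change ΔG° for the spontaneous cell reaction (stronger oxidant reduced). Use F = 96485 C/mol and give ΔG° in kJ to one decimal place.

Ag⁺/Ag (E° = +0.80 V) is the cathode; Cr²⁺/Cr (E° = -0.91 V) is the anode, so E°cell = +1.71 V.
Balancing electrons gives n = 2 (lcm of 1 and 2).
ΔG° = −nFE° = −(2)(96485)(+1.71) = -329,979 J = -330.0 kJ.

-330.0 kJ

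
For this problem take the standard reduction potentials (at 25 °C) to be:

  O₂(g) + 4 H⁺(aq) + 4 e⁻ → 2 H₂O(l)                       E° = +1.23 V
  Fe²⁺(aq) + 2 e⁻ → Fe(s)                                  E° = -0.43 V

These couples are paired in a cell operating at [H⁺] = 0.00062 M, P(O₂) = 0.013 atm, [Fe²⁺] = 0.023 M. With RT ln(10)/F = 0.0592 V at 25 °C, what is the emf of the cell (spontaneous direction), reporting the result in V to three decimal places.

+1.491 V

O₂/H₂O is the cathode (higher E°), Fe²⁺/Fe the anode: E°cell = +1.23 − (-0.43) = +1.66 V, n = 4.
Overall: O₂(g) + 4 H⁺(aq) + 2 Fe(s) → 2 H₂O(l) + 2 Fe²⁺(aq)
Q = [Fe²⁺]^2 / (P(O₂)·[H⁺]^4); log Q = 11.440.
E = E° − (0.0592/n) log Q = +1.66 − (0.0592/4)(11.440) = +1.491 V.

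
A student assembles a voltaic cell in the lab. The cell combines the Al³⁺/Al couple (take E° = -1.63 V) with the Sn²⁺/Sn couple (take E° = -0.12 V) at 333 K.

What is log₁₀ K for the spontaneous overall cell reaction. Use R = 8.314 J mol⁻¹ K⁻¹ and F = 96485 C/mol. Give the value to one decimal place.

Cathode: Sn²⁺/Sn; anode: Al³⁺/Al. E°cell = (-0.12) − (-1.63) = +1.51 V, with n = 6.
ΔG° = −nFE° = −RT ln K, so ln K = nFE°/(RT) = (6)(96485)(+1.51) / ((8.314)(333)) = 315.743.
log₁₀ K = 315.743 / ln 10 = 137.1.

137.1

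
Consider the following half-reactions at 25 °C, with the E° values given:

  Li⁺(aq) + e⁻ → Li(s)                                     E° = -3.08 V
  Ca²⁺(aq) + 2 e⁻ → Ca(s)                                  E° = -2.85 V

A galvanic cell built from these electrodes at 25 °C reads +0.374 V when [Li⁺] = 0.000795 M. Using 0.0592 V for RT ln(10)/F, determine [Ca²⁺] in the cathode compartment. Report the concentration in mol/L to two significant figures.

0.046 M

Ca²⁺/Ca is the cathode, Li⁺/Li the anode: E°cell = +0.23 V, n = 2.
Overall reaction: Ca²⁺(aq) + 2 Li(s) → Ca(s) + 2 Li⁺(aq); Q = [Li⁺]^2/[Ca²⁺]^1.
From E = E° − (0.0592/n) log Q: log Q = (E° − E)·n/0.0592 = (+0.23 − (+0.374))·2/0.0592 = -4.8649.
So 1·log[Ca²⁺] = 2·log(0.000795) − log Q = -6.1993 − (-4.8649) = -1.3344; [Ca²⁺] = 10^(-1.3344) ≈ 0.046 M.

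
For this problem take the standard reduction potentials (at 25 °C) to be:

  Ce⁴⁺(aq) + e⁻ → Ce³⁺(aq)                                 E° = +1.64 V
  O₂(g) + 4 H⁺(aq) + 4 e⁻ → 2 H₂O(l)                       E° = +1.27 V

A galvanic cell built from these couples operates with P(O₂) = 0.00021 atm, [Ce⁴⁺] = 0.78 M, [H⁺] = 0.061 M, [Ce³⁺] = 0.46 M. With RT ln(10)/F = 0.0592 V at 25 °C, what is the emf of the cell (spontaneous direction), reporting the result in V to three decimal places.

Ce⁴⁺/Ce³⁺ is the cathode (higher E°), O₂/H₂O the anode: E°cell = +1.64 − (+1.27) = +0.37 V, n = 4.
Overall: 4 Ce⁴⁺(aq) + 2 H₂O(l) → 4 Ce³⁺(aq) + O₂(g) + 4 H⁺(aq)
Q = [Ce³⁺]^4·P(O₂)·[H⁺]^4 / ([Ce⁴⁺]^4); log Q = -9.454.
E = E° − (0.0592/n) log Q = +0.37 − (0.0592/4)(-9.454) = +0.510 V.

+0.510 V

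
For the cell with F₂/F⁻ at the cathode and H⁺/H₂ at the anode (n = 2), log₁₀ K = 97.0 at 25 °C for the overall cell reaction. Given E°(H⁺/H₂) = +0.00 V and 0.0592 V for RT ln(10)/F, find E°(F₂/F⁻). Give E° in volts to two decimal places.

E°cell = (0.0592/n)·log K = (0.0592/2)(97.0) = +2.871 V.
Since F₂/F⁻ is the cathode and H⁺/H₂ the anode, E°cell = E°(F₂/F⁻) − E°(H⁺/H₂).
So E°(F₂/F⁻) = E°cell + E°(H⁺/H₂) = +2.871 + (+0.00) = +2.87 V.

+2.87 V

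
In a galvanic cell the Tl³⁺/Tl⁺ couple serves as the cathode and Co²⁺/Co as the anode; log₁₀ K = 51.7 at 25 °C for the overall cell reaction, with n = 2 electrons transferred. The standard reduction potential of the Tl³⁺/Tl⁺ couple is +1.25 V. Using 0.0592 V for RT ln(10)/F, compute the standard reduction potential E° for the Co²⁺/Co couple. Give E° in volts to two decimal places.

-0.28 V

E°cell = (0.0592/n)·log K = (0.0592/2)(51.7) = +1.530 V.
Since Tl³⁺/Tl⁺ is the cathode and Co²⁺/Co the anode, E°cell = E°(Tl³⁺/Tl⁺) − E°(Co²⁺/Co).
So E°(Co²⁺/Co) = E°(Tl³⁺/Tl⁺) − E°cell = (+1.25) − (+1.530) = -0.28 V.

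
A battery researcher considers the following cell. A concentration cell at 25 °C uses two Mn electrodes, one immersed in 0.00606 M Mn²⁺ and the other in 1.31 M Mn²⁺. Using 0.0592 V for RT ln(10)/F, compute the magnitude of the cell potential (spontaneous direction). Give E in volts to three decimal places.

For a concentration cell E°cell = 0. The 1.31 M side is the cathode (reduction is favoured where [Mn²⁺] is higher).
With n = 2, E = −(0.0592/2) log([Mn²⁺]ₐₙ/[Mn²⁺]꜀ₐₜ) = −(0.0592/2) log(0.00606/1.31) = −(0.0592/2)(-2.335) = +0.069 V.

+0.069 V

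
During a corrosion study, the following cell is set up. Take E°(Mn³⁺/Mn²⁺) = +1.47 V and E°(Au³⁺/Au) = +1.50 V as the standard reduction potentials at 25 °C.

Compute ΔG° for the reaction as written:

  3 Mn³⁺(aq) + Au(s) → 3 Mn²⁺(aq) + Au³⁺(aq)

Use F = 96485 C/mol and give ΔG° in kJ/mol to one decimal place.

+8.7 kJ/mol

As written, Mn³⁺/Mn²⁺ is reduced (cathode) and Au³⁺/Au is oxidised (anode), so E°cell = (+1.47) − (+1.50) = -0.03 V.
Balancing electrons gives n = 3.
ΔG° = −nFE° = −(3)(96485)(-0.03) = 8,684 J = +8.7 kJ/mol.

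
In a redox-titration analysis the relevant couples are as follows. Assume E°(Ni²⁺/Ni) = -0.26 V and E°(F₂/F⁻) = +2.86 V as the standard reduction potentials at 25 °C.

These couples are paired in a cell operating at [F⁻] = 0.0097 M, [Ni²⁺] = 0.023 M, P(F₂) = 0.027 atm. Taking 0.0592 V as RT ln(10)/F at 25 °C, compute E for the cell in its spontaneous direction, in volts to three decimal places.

+3.241 V

F₂/F⁻ is the cathode (higher E°), Ni²⁺/Ni the anode: E°cell = +2.86 − (-0.26) = +3.12 V, n = 2.
Overall: F₂(g) + Ni(s) → 2 F⁻(aq) + Ni²⁺(aq)
Q = [F⁻]^2·[Ni²⁺] / (P(F₂)); log Q = -4.096.
E = E° − (0.0592/n) log Q = +3.12 − (0.0592/2)(-4.096) = +3.241 V.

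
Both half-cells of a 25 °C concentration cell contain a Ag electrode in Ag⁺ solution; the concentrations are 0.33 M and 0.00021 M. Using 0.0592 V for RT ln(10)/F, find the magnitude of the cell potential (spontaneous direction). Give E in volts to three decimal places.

+0.189 V

For a concentration cell E°cell = 0. The 0.33 M side is the cathode (reduction is favoured where [Ag⁺] is higher).
With n = 1, E = −(0.0592/1) log([Ag⁺]ₐₙ/[Ag⁺]꜀ₐₜ) = −(0.0592/1) log(0.00021/0.33) = −(0.0592/1)(-3.196) = +0.189 V.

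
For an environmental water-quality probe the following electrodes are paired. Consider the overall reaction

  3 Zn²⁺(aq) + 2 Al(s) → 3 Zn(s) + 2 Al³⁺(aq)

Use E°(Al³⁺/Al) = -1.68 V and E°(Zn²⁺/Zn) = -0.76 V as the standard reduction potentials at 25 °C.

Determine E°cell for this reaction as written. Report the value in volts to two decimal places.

+0.92 V

The Zn²⁺/Zn couple has the higher reduction potential, so it is the cathode; Al³⁺/Al is oxidised at the anode.
E°cell = E°(cathode) − E°(anode) = (-0.76) − (-1.68) = +0.92 V.
Since E°cell > 0, the reaction is spontaneous under standard conditions.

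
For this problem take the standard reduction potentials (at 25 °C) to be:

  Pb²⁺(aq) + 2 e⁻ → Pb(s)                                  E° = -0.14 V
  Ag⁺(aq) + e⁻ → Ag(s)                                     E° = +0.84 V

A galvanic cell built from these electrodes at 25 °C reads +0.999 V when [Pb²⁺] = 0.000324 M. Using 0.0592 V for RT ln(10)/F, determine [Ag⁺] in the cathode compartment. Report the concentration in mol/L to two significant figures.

Ag⁺/Ag is the cathode, Pb²⁺/Pb the anode: E°cell = +0.98 V, n = 2.
Overall reaction: 2 Ag⁺(aq) + Pb(s) → 2 Ag(s) + Pb²⁺(aq); Q = [Pb²⁺]^1/[Ag⁺]^2.
From E = E° − (0.0592/n) log Q: log Q = (E° − E)·n/0.0592 = (+0.98 − (+0.999))·2/0.0592 = -0.6419.
So 2·log[Ag⁺] = 1·log(0.000324) − log Q = -3.4895 − (-0.6419) = -2.8476; log[Ag⁺] = -2.8476 / 2 = -1.4238; [Ag⁺] = 10^(-1.4238) ≈ 0.038 M.

0.038 M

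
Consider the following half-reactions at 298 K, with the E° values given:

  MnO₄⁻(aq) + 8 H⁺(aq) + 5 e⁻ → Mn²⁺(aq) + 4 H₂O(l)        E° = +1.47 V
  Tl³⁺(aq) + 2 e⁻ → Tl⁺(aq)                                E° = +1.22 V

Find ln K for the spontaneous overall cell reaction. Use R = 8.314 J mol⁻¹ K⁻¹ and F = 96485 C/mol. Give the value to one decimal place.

97.4

Cathode: MnO₄⁻/Mn²⁺; anode: Tl³⁺/Tl⁺. E°cell = (+1.47) − (+1.22) = +0.25 V, with n = 10.
ΔG° = −nFE° = −RT ln K, so ln K = nFE°/(RT) = (10)(96485)(+0.25) / ((8.314)(298)) = 97.358.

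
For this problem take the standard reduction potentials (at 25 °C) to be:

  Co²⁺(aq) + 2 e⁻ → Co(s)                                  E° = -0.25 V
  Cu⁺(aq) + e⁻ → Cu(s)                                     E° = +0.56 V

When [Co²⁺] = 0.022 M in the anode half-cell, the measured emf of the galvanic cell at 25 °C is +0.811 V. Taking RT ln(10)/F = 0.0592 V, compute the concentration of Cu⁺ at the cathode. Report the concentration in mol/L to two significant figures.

0.15 M

Cu⁺/Cu is the cathode, Co²⁺/Co the anode: E°cell = +0.81 V, n = 2.
Overall reaction: 2 Cu⁺(aq) + Co(s) → 2 Cu(s) + Co²⁺(aq); Q = [Co²⁺]^1/[Cu⁺]^2.
From E = E° − (0.0592/n) log Q: log Q = (E° − E)·n/0.0592 = (+0.81 − (+0.811))·2/0.0592 = -0.0338.
So 2·log[Cu⁺] = 1·log(0.022) − log Q = -1.6576 − (-0.0338) = -1.6238; log[Cu⁺] = -1.6238 / 2 = -0.8119; [Cu⁺] = 10^(-0.8119) ≈ 0.15 M.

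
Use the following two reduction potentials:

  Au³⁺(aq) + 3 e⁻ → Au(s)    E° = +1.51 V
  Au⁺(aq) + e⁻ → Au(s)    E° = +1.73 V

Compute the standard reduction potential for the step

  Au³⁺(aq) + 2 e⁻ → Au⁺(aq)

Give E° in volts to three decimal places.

+1.400 V

Sequential free energies add, so n₃E°₃ = n₁E°₁ + n₂E°₂.
With n₃ = 3, and the known step contributing 1×(+1.73) V, the unknown satisfies 2·E° = 3×(+1.51) − 1×(+1.73) = +2.800.
E° = +2.800 / 2 = +1.400 V.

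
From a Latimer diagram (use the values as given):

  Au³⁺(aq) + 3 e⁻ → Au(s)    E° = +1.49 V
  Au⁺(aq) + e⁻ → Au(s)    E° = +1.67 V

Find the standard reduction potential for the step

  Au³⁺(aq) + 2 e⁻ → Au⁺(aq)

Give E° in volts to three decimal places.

Sequential free energies add, so n₃E°₃ = n₁E°₁ + n₂E°₂.
With n₃ = 3, and the known step contributing 1×(+1.67) V, the unknown satisfies 2·E° = 3×(+1.49) − 1×(+1.67) = +2.800.
E° = +2.800 / 2 = +1.400 V.

+1.400 V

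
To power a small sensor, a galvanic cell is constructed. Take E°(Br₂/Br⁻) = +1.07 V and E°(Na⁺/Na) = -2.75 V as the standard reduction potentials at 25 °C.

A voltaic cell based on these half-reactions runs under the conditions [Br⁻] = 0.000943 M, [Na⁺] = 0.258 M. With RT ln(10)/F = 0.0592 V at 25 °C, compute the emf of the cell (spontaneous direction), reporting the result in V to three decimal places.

Br₂/Br⁻ is the cathode (higher E°), Na⁺/Na the anode: E°cell = +1.07 − (-2.75) = +3.82 V, n = 2.
Overall: Br₂(l) + 2 Na(s) → 2 Br⁻(aq) + 2 Na⁺(aq)
Q = [Br⁻]^2·[Na⁺]^2; log Q = -7.228.
E = E° − (0.0592/n) log Q = +3.82 − (0.0592/2)(-7.228) = +4.034 V.

+4.034 V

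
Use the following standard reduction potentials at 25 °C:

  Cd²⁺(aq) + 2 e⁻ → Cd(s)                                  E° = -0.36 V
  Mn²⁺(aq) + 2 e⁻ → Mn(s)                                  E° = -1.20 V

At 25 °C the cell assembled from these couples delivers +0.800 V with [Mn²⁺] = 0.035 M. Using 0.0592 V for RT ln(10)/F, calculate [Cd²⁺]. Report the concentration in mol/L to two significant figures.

0.0016 M

Cd²⁺/Cd is the cathode, Mn²⁺/Mn the anode: E°cell = +0.84 V, n = 2.
Overall reaction: Cd²⁺(aq) + Mn(s) → Cd(s) + Mn²⁺(aq); Q = [Mn²⁺]^1/[Cd²⁺]^1.
From E = E° − (0.0592/n) log Q: log Q = (E° − E)·n/0.0592 = (+0.84 − (+0.800))·2/0.0592 = 1.3514.
So 1·log[Cd²⁺] = 1·log(0.035) − log Q = -1.4559 − (1.3514) = -2.8073; [Cd²⁺] = 10^(-2.8073) ≈ 0.0016 M.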